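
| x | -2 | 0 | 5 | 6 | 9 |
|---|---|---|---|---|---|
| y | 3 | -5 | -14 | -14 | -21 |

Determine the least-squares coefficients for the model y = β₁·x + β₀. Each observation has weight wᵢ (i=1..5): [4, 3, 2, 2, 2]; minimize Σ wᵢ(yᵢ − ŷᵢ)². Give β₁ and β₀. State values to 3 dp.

β₁ = -2.086, β₀ = -2.636

The normal equations are: 300·β₁ + 32·β₀ = -710;  32·β₁ + 13·β₀ = -101.
Eliminating β₀: 13·(row 1) − 32·(row 2) gives 2876·β₁ = 13·(-710) − 32·(-101) = -5998, so β₁ = -2999/1438.
Then β₀ = ((-101) − 32·(-2999/1438))/13 = -1895/719.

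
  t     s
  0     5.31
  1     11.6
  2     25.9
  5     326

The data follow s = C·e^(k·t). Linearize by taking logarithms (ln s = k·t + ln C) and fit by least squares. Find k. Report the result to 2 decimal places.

k = 0.83

Linearized form: ln s = k·t + ln C. From the 4 transformed points,
Over the data: Σt = 8.0000, Σ(t)² = 30.0000, Σln s = 13.1617, Σt·ln s = 37.8940.
Normal system: [[30.0000, 8.0000]; [8.0000, 4]]·[k, ln C]ᵀ = [37.8940, 13.1617]ᵀ.
Δ = 30.0000·4 − (8.0000)² = 56.0000; k = (37.8940·4 − 8.0000·13.1617)/56.0000 = 0.82646, ln C = (30.0000·13.1617 − 8.0000·37.8940)/56.0000 = 1.63751.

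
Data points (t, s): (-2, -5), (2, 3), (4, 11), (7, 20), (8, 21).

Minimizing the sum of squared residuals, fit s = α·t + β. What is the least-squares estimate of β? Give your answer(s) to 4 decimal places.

XᵀX·[α, β]ᵀ = Xᵀs reads: 137·α + 19·β = 368;  19·α + 5·β = 50.
Eliminating β: 5·(row 1) − 19·(row 2) gives 324·α = 5·368 − 19·50 = 890, so α = 445/162.
Then β = (50 − 19·(445/162))/5 = -71/162.

β = -0.4383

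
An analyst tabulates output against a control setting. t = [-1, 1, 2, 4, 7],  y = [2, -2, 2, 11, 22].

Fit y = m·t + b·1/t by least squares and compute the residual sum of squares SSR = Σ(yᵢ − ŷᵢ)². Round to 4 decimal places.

SSR = 3.1788

Setting ∂/∂m … = 0 gives: 71·m + 5·b = 198;  5·m + (1829/784)·b = 81/28.
(Σt·t = 71, Σt·1/t = 5, Σ1/t·1/t = 1829/784, Σt·y = 198, Σ1/t·y = 81/28.)
Eliminating b: (1829/784)·(row 1) − 5·(row 2) gives (110259/784)·m = (1829/784)·198 − 5·(81/28) = 175401/392, so m = 38978/12251.
Then b = ((81/28) − 5·(38978/12251))/(1829/784) = -68348/12251.
Residuals: -4868/12251, 4868/12251, -19280/12251, -4064/12251, 6440/12251; SSR = 38944/12251.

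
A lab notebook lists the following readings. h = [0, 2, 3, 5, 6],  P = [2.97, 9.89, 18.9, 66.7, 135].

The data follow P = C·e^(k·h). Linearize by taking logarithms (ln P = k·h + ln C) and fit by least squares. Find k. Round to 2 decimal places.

Let Y = ln P. Fitting Y = k·h + ln C by least squares:
Σh = 16.0000, Σ(h)² = 74.0000, Σln P = 15.4247, Σh·ln P = 63.8332.
Equations: 74.0000·k + 16.0000·ln C = 63.8332;  16.0000·k + 5·ln C = 15.4247.
Δ = 74.0000·5 − (16.0000)² = 114.0000; k = (63.8332·5 − 16.0000·15.4247)/114.0000 = 0.63483, ln C = (74.0000·15.4247 − 16.0000·63.8332)/114.0000 = 1.05350.

k = 0.63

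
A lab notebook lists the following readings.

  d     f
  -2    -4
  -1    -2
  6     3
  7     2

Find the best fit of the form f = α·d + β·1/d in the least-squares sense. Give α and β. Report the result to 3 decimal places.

α = 0.351, β = 2.605

Setting ∂/∂α … = 0 gives: 90·α + 4·β = 42;  4·α + (1145/882)·β = 67/14.
(Σd·d = 90, Σd·1/d = 4, Σ1/d·1/d = 1145/882, Σd·f = 42, Σ1/d·f = 67/14.)
Δ = 90·(1145/882) − 4² = 4941/49.
α = (42·(1145/882) − 4·(67/14))/(4941/49) = 5201/14823; β = (90·(67/14) − 4·42)/(4941/49) = 4291/1647.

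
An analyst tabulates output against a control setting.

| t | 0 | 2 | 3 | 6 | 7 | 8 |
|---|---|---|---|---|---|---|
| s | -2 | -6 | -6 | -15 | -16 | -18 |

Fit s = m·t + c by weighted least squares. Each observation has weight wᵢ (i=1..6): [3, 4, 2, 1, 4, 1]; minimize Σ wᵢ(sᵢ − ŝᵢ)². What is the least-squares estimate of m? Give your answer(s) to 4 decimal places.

m = -2.0430

Forming XᵀWX = [[330, 56]; [56, 15]] and XᵀWs = [-766, -139]ᵀ gives XᵀWX·[m, c]ᵀ = XᵀWs.
det = 330·15 − 56² = 1814.
m = ((-766)·15 − 56·(-139))/1814 = -1853/907; c = (330·(-139) − 56·(-766))/1814 = -1487/907.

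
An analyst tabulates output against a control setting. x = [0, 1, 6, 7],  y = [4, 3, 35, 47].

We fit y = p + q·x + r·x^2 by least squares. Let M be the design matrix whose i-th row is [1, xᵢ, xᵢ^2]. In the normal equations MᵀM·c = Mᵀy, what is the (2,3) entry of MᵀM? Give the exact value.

560

Row 2 ↔ basis x, column 3 ↔ basis x^2, so (MᵀM)_{2,3} = Σᵢ (x)·(x^2) = (0)·(0) + (1)·(1) + (6)·(36) + (7)·(49) = 560.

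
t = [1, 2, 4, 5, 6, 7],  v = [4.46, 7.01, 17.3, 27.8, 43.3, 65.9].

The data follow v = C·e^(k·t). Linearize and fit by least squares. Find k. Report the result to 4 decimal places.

Linearized form: ln v = k·t + ln C. From the 6 transformed points,
XᵀX = [[131.0000, 25.0000]; [25.0000, 6]], rhs = [85.3437, 17.5745]ᵀ  (here Σt = 25.0000, Σ(t)² = 131.0000, Σln v = 17.5745, Σt·ln v = 85.3437).
Δ = 131.0000·6 − (25.0000)² = 161.0000; k = (85.3437·6 − 25.0000·17.5745)/161.0000 = 0.45155, ln C = (131.0000·17.5745 − 25.0000·85.3437)/161.0000 = 1.04764.

k = 0.4515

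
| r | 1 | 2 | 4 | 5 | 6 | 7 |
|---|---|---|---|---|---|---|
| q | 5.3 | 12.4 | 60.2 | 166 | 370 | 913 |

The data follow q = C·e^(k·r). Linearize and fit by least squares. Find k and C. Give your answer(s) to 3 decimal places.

Let Y = ln q. Fitting Y = k·r + ln C by least squares:
Over the data: Σr = 25.0000, Σ(r)² = 131.0000, Σln q = 26.1253, Σr·ln q = 131.8519.
Normal system: [[131.0000, 25.0000]; [25.0000, 6]]·[k, ln C]ᵀ = [131.8519, 26.1253]ᵀ.
Solving (det = 161.0000): k = 0.85701, ln C = 0.78334, so C = exp(0.78334) = 2.18876.

k = 0.857, C = 2.189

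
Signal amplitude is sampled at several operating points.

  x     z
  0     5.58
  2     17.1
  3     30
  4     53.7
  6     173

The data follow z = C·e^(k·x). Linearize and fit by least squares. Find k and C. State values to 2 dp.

Linearized form: ln z = k·x + ln C. From the 5 transformed points,
AᵀA = [[65.0000, 15.0000]; [15.0000, 5]], rhs = [62.7352, 17.0962]ᵀ  (here Σx = 15.0000, Σ(x)² = 65.0000, Σln z = 17.0962, Σx·ln z = 62.7352).
Δ = 65.0000·5 − (15.0000)² = 100.0000; k = (62.7352·5 − 15.0000·17.0962)/100.0000 = 0.57233, ln C = (65.0000·17.0962 − 15.0000·62.7352)/100.0000 = 1.70224, so C = exp(1.70224) = 5.48621.

k = 0.57, C = 5.49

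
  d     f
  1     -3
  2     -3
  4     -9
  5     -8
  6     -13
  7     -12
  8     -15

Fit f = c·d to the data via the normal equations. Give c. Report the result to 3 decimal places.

c = -1.882

MᵀM·[c]ᵀ = Mᵀf reads: 195·c = -367.
(Σd·d = 195, Σd·f = -367.)
c = (-367)/195 = -1.88205.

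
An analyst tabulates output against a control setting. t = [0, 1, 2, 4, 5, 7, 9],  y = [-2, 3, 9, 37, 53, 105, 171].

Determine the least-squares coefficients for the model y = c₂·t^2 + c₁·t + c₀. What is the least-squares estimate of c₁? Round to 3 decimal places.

Forming XᵀX = [[9860, 1270, 176]; [1270, 176, 28]; [176, 28, 7]] and Xᵀy = [20952, 2708, 376]ᵀ gives XᵀX·[c₂, c₁, c₀]ᵀ = Xᵀy.
Solving the 3×3 system (Gaussian elimination) gives c₂ = 95246/48081, c₁ = 62192/48081, c₀ = -20296/16027.

c₁ = 1.293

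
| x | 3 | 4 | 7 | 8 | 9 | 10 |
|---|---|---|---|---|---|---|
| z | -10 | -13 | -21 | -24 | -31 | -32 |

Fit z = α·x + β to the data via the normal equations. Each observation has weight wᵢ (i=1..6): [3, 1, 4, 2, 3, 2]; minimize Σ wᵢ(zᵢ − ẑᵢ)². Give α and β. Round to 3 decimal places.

α = -3.251, β = 0.408

Entries of MᵀWM: Σwᵢ·x·x = 810, Σwᵢ·x = 104, Σwᵢ·1 = 15.
Right-hand side: Σwᵢ·x·z = -2591, Σwᵢ·z = -332.
So MᵀWM·[α, β]ᵀ = MᵀWz: [[810, 104]; [104, 15]]·[α, β]ᵀ = [-2591, -332]ᵀ.
Δ = 810·15 − 104² = 1334.
α = ((-2591)·15 − 104·(-332))/1334 = -4337/1334; β = (810·(-332) − 104·(-2591))/1334 = 272/667.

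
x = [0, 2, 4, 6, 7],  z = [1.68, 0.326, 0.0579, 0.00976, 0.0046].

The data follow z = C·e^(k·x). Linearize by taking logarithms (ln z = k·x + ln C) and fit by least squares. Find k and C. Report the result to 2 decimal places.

k = -0.85, C = 1.72

Let Y = ln z. Fitting Y = k·x + ln C by least squares:
Sums: Σx = 19.0000, Σ(x)² = 105.0000, Σln z = -13.4623, Σx·ln z = -79.0865.
Normal system: [[105.0000, 19.0000]; [19.0000, 5]]·[k, ln C]ᵀ = [-79.0865, -13.4623]ᵀ.
Slope k = (n·Σx·ln z − Σx·Σln z)/(n·Σ(x)² − (Σx)²) = (5·-79.0865 − 19.0000·-13.4623)/164.0000 = -0.85152; ln C = (Σln z − k·Σx)/n = 0.54333, so C = exp(0.54333) = 1.72173.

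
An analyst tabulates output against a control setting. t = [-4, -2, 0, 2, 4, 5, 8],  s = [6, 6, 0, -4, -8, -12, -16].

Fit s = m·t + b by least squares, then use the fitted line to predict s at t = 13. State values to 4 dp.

ŝ = -26.5286

Normal-equation sums: Σt·t = 129, Σt = 13, Σ1 = 7.
Moment sums: Σt·s = -264, Σs = -28.
So MᵀM·[m, b]ᵀ = Mᵀs: [[129, 13]; [13, 7]]·[m, b]ᵀ = [-264, -28]ᵀ.
Δ = 129·7 − 13² = 734.
m = ((-264)·7 − 13·(-28))/734 = -742/367; b = (129·(-28) − 13·(-264))/734 = -90/367.
At t = 13: ŝ = (-742/367)·(13) + (-90/367)·(1) = -9736/367.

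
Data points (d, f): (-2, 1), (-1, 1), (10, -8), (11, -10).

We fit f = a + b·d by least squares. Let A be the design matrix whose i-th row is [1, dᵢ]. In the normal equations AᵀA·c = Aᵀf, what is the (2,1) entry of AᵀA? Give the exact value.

Row 2 ↔ basis d, column 1 ↔ basis 1, so (AᵀA)_{2,1} = Σᵢ d = (-2)·(1) + (-1)·(1) + (10)·(1) + (11)·(1) = 18.

18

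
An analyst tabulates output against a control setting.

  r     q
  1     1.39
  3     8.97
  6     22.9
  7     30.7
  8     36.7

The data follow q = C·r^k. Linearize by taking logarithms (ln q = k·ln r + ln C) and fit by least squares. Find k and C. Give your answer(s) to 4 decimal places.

k = 1.5647, C = 1.4508

Linearized form: ln q = k·ln r + ln C. From the 5 transformed points,
XᵀX = [[12.5280, 6.9157]; [6.9157, 5]], rhs = [22.1755, 12.6814]ᵀ  (here Σln r = 6.9157, Σ(ln r)² = 12.5280, Σln q = 12.6814, Σln r·ln q = 22.1755).
Solving (det = 14.8127): k = 1.56466, ln C = 0.37212, so C = exp(0.37212) = 1.45081.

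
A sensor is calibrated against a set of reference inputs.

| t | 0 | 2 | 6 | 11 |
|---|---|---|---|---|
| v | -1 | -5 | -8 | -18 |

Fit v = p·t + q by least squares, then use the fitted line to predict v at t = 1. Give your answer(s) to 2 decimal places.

Forming XᵀX = [[161, 19]; [19, 4]] and Xᵀv = [-256, -32]ᵀ gives XᵀX·[p, q]ᵀ = Xᵀv.
Δ = 161·4 − 19² = 283.
p = ((-256)·4 − 19·(-32))/283 = -416/283; q = (161·(-32) − 19·(-256))/283 = -288/283.
At t = 1: v̂ = (-416/283)·(1) + (-288/283)·(1) = -704/283.

v̂ = -2.49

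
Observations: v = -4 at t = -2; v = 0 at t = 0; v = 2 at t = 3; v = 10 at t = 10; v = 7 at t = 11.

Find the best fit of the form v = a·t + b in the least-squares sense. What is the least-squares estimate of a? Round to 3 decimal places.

Normal-equation sums: Σt·t = 234, Σt = 22, Σ1 = 5.
Right-hand side: Σt·v = 191, Σv = 15.
So XᵀX·[a, b]ᵀ = Xᵀv: [[234, 22]; [22, 5]]·[a, b]ᵀ = [191, 15]ᵀ.
Δ = 234·5 − 22² = 686.
a = (191·5 − 22·15)/686 = 625/686; b = (234·15 − 22·191)/686 = -346/343.

a = 0.911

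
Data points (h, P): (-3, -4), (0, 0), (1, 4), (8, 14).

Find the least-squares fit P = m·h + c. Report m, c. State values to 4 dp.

m = 1.6462, c = 1.0308

AᵀA·[m, c]ᵀ = AᵀP reads: 74·m + 6·c = 128;  6·m + 4·c = 14.
(Σh·h = 74, Σh = 6, Σ1 = 4, Σh·P = 128, ΣP = 14.)
det = 74·4 − 6² = 260.
m = (128·4 − 6·14)/260 = 107/65; c = (74·14 − 6·128)/260 = 67/65.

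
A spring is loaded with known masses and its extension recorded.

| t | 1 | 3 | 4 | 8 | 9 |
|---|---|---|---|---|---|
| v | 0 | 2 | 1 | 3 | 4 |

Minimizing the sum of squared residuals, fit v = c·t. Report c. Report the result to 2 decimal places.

c = 0.41

The normal equations are: 171·c = 70.
c = 70/171 = 0.409357.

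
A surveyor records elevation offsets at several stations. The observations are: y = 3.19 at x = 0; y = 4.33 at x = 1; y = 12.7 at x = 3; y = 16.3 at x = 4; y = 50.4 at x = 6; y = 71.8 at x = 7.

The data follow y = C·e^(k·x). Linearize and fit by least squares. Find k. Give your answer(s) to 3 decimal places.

k = 0.458

Let Y = ln y. Fitting Y = k·x + ln C by least squares:
Σx = 21.0000, Σ(x)² = 111.0000, Σln y = 16.1522, Σx·ln y = 73.6922.
Equations: 111.0000·k + 21.0000·ln C = 73.6922;  21.0000·k + 6·ln C = 16.1522.
Slope k = (n·Σx·ln y − Σx·Σln y)/(n·Σ(x)² − (Σx)²) = (6·73.6922 − 21.0000·16.1522)/225.0000 = 0.45758; ln C = (Σln y − k·Σx)/n = 1.09050.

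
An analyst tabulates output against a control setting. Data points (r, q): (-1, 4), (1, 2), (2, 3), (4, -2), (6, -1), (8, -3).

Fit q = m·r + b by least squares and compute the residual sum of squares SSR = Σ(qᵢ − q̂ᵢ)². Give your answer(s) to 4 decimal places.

Forming XᵀX = [[122, 20]; [20, 6]] and Xᵀq = [-34, 3]ᵀ gives XᵀX·[m, b]ᵀ = Xᵀq.
Δ = 122·6 − 20² = 332.
m = ((-34)·6 − 20·3)/332 = -66/83; b = (122·3 − 20·(-34))/332 = 523/166.
Residuals: 9/166, -59/166, 239/166, -327/166, 103/166, 35/166; SSR = 1081/166.

SSR = 6.5120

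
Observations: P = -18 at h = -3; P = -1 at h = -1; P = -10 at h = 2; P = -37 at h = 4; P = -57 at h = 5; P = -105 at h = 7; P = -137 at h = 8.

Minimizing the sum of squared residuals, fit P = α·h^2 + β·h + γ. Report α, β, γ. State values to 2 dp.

α = -2.04, β = -0.73, γ = -0.99

Compute the Gram sums: Σh^2·h^2 = 7476, Σh^2·h = 1024, Σh^2 = 168, Σh·h = 168, Σh = 22, Σ1 = 7.
Right-hand side: Σh^2·P = -16133, Σh·P = -2229, ΣP = -365.
Solving the 3×3 system (Gaussian elimination) gives α = -336477/165284, β = -17227/23612, γ = -81969/82642.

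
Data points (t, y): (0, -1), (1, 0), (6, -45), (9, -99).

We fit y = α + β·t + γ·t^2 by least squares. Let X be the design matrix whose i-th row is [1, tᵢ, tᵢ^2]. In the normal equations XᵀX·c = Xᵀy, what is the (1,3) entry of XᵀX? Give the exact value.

Row 1 ↔ basis 1, column 3 ↔ basis t^2, so (XᵀX)_{1,3} = Σᵢ t^2 = (1)·(0) + (1)·(1) + (1)·(36) + (1)·(81) = 118.

118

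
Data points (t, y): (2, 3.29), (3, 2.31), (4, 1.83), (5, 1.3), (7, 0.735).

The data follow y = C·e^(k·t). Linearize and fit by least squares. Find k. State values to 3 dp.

With ln yᵢ as the transformed response and tᵢ as the regressor:
Σt = 21.0000, Σ(t)² = 103.0000, Σln y = 2.5869, Σt·ln y = 6.4674.
Equations: 103.0000·k + 21.0000·ln C = 6.4674;  21.0000·k + 5·ln C = 2.5869.
Slope k = (n·Σt·ln y − Σt·Σln y)/(n·Σ(t)² − (Σt)²) = (5·6.4674 − 21.0000·2.5869)/74.0000 = -0.29714; ln C = (Σln y − k·Σt)/n = 1.76538.

k = -0.297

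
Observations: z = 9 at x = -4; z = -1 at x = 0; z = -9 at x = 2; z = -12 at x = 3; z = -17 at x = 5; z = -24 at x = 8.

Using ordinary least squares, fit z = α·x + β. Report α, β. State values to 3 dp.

α = -2.824, β = -2.410

MᵀM·[α, β]ᵀ = Mᵀz reads: 118·α + 14·β = -367;  14·α + 6·β = -54.
Eliminating β: 6·(row 1) − 14·(row 2) gives 512·α = 6·(-367) − 14·(-54) = -1446, so α = -723/256.
Then β = ((-54) − 14·(-723/256))/6 = -617/256.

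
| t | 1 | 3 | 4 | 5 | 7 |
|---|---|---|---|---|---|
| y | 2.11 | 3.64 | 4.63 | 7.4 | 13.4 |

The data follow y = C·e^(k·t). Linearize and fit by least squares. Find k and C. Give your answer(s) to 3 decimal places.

Linearized form: ln y = k·t + ln C. From the 5 transformed points,
AᵀA = [[100.0000, 20.0000]; [20.0000, 5]], rhs = [38.9270, 8.1680]ᵀ  (here Σt = 20.0000, Σ(t)² = 100.0000, Σln y = 8.1680, Σt·ln y = 38.9270).
Δ = 100.0000·5 − (20.0000)² = 100.0000; k = (38.9270·5 − 20.0000·8.1680)/100.0000 = 0.31276, ln C = (100.0000·8.1680 − 20.0000·38.9270)/100.0000 = 0.38255, so C = exp(0.38255) = 1.46602.

k = 0.313, C = 1.466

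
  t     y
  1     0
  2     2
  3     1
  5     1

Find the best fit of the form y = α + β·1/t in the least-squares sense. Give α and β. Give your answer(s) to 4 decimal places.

With design matrix M, MᵀM = [[4, 61/30]; [61/30, 1261/900]] and Mᵀy = [4, 23/15]ᵀ.
Determinant 4·(1261/900) − (61/30)² = 147/100.
α = (4·(1261/900) − (61/30)·(23/15))/(147/100) = 746/441; β = (4·(23/15) − (61/30)·4)/(147/100) = -200/147.

α = 1.6916, β = -1.3605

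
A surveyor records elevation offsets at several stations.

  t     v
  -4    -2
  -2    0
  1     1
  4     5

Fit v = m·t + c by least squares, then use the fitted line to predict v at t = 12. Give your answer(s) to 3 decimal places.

From the data, Σt·t = 37, Σt = -1, Σ1 = 4.
Moment sums: Σt·v = 29, Σv = 4.
XᵀX·[m, c]ᵀ = Xᵀv becomes [[37, -1]; [-1, 4]]·[m, c]ᵀ = [29, 4]ᵀ.
Eliminating c: 4·(row 1) − (-1)·(row 2) gives 147·m = 4·29 − (-1)·4 = 120, so m = 40/49.
Then c = (4 − (-1)·(40/49))/4 = 59/49.
At t = 12: v̂ = (40/49)·(12) + (59/49)·(1) = 11.

v̂ = 11.000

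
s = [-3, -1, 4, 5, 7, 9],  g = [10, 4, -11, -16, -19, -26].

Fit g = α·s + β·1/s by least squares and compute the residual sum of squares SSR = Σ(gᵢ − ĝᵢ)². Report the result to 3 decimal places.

Compute the Gram sums: Σs·s = 181, Σs·1/s = 6, Σ1/s·1/s = 1978729/1587600.
Moment sums: Σs·g = -525, Σ1/s·g = -23797/1260.
Normal equations: [[181, 6]; [6, 1978729/1587600]]·[α, β]ᵀ = [-525, -23797/1260]ᵀ.
det = 181·(1978729/1587600) − 6² = 300996349/1587600.
α = ((-525)·(1978729/1587600) − 6·(-23797/1260))/(300996349/1587600) = -858927405/300996349; β = (181·(-23797/1260) − 6·(-525))/(300996349/1587600) = -426203820/300996349.
Residuals: 291113335/300996349, -81145829/300996349, 231300736/300996349, -436063795/300996349, 354447464/300996349, -48202449/300996349; SSR = 1538024516/300996349.

SSR = 5.110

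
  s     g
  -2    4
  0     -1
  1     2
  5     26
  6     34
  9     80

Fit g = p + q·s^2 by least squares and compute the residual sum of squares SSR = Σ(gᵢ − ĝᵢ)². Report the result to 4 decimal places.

AᵀA·[p, q]ᵀ = Aᵀg reads: 6·p + 147·q = 145;  147·p + 8499·q = 8372.
Eliminating q: 8499·(row 1) − 147·(row 2) gives 29385·p = 8499·145 − 147·8372 = 1671, so p = 557/9795.
Then q = (8372 − 147·(557/9795))/8499 = 3213/3265.
Residuals: 67/9795, -10352/9795, 9394/9795, 13138/9795, -14531/9795, 2284/9795; SSR = 59662/9795.

SSR = 6.0911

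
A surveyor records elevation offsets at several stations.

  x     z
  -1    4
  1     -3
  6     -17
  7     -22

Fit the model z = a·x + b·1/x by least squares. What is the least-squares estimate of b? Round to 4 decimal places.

b = -0.4743

Setting ∂/∂a … = 0 gives: 87·a + 4·b = -263;  4·a + (3613/1764)·b = -545/42.
det = 87·(3613/1764) − 4² = 95369/588.
a = ((-263)·(3613/1764) − 4·(-545/42))/(95369/588) = -858659/286107; b = (87·(-545/42) − 4·(-263))/(95369/588) = -45234/95369.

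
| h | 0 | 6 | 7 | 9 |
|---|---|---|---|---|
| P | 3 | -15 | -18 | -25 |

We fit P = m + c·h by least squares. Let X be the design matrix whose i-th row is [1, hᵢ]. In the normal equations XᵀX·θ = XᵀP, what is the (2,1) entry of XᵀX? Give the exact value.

22

Row 2 ↔ basis h, column 1 ↔ basis 1, so (XᵀX)_{2,1} = Σᵢ h = (0)·(1) + (6)·(1) + (7)·(1) + (9)·(1) = 22.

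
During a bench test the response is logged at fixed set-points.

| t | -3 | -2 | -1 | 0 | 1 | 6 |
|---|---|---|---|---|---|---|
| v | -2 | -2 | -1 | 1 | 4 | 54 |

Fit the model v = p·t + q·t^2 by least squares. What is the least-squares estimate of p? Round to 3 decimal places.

Compute the Gram sums: Σt·t = 51, Σt·t^2 = 181, Σt^2·t^2 = 1395.
For Xᵀv: Σt·v = 339, Σt^2·v = 1921.
XᵀX·[p, q]ᵀ = Xᵀv becomes [[51, 181]; [181, 1395]]·[p, q]ᵀ = [339, 1921]ᵀ.
Eliminating q: 1395·(row 1) − 181·(row 2) gives 38384·p = 1395·339 − 181·1921 = 125204, so p = 31301/9596.
Then q = (1921 − 181·(31301/9596))/1395 = 9153/9596.

p = 3.262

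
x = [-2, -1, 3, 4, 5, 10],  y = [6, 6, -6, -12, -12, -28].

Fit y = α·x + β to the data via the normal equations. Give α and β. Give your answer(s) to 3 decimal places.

Compute the Gram sums: Σx·x = 155, Σx = 19, Σ1 = 6.
Right-hand side: Σx·y = -424, Σy = -46.
Normal equations: [[155, 19]; [19, 6]]·[α, β]ᵀ = [-424, -46]ᵀ.
Eliminating β: 6·(row 1) − 19·(row 2) gives 569·α = 6·(-424) − 19·(-46) = -1670, so α = -1670/569.
Then β = ((-46) − 19·(-1670/569))/6 = 926/569.

α = -2.935, β = 1.627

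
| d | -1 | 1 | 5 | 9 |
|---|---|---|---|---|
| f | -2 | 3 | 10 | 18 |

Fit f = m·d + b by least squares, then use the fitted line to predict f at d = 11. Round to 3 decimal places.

Entries of AᵀA: Σd·d = 108, Σd = 14, Σ1 = 4.
Moment sums: Σd·f = 217, Σf = 29.
Normal equations: [[108, 14]; [14, 4]]·[m, b]ᵀ = [217, 29]ᵀ.
Δ = 108·4 − 14² = 236.
m = (217·4 − 14·29)/236 = 231/118; b = (108·29 − 14·217)/236 = 47/118.
At d = 11: f̂ = (231/118)·(11) + (47/118)·(1) = 1294/59.

f̂ = 21.932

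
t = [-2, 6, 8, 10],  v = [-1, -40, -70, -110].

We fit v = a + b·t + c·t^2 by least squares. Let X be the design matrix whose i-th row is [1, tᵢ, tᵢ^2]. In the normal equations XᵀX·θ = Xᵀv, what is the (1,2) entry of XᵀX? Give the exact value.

Row 1 ↔ basis 1, column 2 ↔ basis t, so (XᵀX)_{1,2} = Σᵢ t = (1)·(-2) + (1)·(6) + (1)·(8) + (1)·(10) = 22.

22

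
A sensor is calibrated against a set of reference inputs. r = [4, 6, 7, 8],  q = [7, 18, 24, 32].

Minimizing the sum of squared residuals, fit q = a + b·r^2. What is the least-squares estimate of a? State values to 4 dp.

Compute the Gram sums: Σ1 = 4, Σr^2 = 165, Σr^2·r^2 = 8049.
And Σq = 81, Σr^2·q = 3984.
Eliminating b: 8049·(row 1) − 165·(row 2) gives 4971·a = 8049·81 − 165·3984 = -5391, so a = -1797/1657.
Then b = (3984 − 165·(-1797/1657))/8049 = 857/1657.

a = -1.0845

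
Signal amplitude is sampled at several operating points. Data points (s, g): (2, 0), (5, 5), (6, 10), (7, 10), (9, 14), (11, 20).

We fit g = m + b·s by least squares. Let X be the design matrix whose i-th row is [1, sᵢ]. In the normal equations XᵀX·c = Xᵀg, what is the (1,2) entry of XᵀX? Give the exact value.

Row 1 ↔ basis 1, column 2 ↔ basis s, so (XᵀX)_{1,2} = Σᵢ s = (1)·(2) + (1)·(5) + (1)·(6) + (1)·(7) + (1)·(9) + (1)·(11) = 40.

40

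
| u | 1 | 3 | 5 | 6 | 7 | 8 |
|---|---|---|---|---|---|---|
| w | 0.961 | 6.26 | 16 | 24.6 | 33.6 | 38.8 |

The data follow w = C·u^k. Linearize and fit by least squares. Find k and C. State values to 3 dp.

k = 1.807, C = 0.926

Taking logs, ln w = k·ln u + ln C, so regress ln w on ln u.
Σln u = 8.5252, Σ(ln u)² = 15.1183, Σln w = 14.9427, Σln u·ln w = 26.6623.
Equations: 15.1183·k + 8.5252·ln C = 26.6623;  8.5252·k + 6·ln C = 14.9427.
Solving (det = 18.0313): k = 1.80715, ln C = -0.07726, so C = exp(-0.07726) = 0.92565.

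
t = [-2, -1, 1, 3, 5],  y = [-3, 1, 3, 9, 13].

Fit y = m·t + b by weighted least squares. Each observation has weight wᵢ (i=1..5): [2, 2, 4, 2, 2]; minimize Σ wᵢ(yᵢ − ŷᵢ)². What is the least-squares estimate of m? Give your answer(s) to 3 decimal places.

m = 2.213

Forming XᵀWX = [[82, 14]; [14, 12]] and XᵀWy = [206, 52]ᵀ gives XᵀWX·[m, b]ᵀ = XᵀWy.
Determinant 82·12 − 14² = 788.
m = (206·12 − 14·52)/788 = 436/197; b = (82·52 − 14·206)/788 = 345/197.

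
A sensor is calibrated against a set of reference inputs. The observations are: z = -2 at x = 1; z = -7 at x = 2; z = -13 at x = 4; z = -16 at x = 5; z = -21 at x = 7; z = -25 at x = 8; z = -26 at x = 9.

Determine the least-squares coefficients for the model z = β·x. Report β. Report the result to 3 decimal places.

β = -3.038

MᵀM·[β]ᵀ = Mᵀz reads: 240·β = -729.
β = (-729)/240 = -3.0375.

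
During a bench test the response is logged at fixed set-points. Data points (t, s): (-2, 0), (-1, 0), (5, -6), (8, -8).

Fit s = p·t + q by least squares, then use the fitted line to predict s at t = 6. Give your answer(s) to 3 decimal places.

ŝ = -6.493

Compute the Gram sums: Σt·t = 94, Σt = 10, Σ1 = 4.
Moment sums: Σt·s = -94, Σs = -14.
AᵀA·[p, q]ᵀ = Aᵀs becomes [[94, 10]; [10, 4]]·[p, q]ᵀ = [-94, -14]ᵀ.
det = 94·4 − 10² = 276.
p = ((-94)·4 − 10·(-14))/276 = -59/69; q = (94·(-14) − 10·(-94))/276 = -94/69.
At t = 6: ŝ = (-59/69)·(6) + (-94/69)·(1) = -448/69.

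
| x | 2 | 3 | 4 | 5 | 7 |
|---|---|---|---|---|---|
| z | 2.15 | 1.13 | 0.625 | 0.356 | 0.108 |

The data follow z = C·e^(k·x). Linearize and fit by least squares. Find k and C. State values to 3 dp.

k = -0.594, C = 6.873

With ln zᵢ as the transformed response and xᵢ as the regressor:
Σx = 21.0000, Σ(x)² = 103.0000, Σln z = -2.8408, Σx·ln z = -20.7259.
Equations: 103.0000·k + 21.0000·ln C = -20.7259;  21.0000·k + 5·ln C = -2.8408.
Solving (det = 74.0000): k = -0.59424, ln C = 1.92764, so C = exp(1.92764) = 6.87326.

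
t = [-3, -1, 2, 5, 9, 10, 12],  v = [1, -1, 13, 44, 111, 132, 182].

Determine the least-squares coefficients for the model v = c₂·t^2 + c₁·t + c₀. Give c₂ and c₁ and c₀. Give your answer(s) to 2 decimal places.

From the data, Σt^2·t^2 = 38020, Σt^2·t = 3562, Σt^2 = 364, Σt·t = 364, Σt = 34, Σ1 = 7.
For Aᵀv: Σt^2·v = 49559, Σt·v = 4747, Σv = 482.
So AᵀA·[c₂, c₁, c₀]ᵀ = Aᵀv: [[38020, 3562, 364]; [3562, 364, 34]; [364, 34, 7]]·[c₂, c₁, c₀]ᵀ = [49559, 4747, 482]ᵀ.
Row-reducing yields c₂ = 647381/674502, c₁ = 2320027/674502, c₀ = 251961/112417.

c₂ = 0.96, c₁ = 3.44, c₀ = 2.24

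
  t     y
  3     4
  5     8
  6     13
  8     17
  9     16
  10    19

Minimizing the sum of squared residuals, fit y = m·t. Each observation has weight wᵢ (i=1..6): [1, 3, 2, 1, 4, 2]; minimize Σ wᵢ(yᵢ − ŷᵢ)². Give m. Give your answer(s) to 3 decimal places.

m = 1.855

From the data, Σwᵢ·t·t = 744.
And Σwᵢ·t·y = 1380.
m = 1380/744 = 1.85484.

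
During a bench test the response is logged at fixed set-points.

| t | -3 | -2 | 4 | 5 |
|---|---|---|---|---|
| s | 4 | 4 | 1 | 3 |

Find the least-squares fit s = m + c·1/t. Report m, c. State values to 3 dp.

The normal equations are: 4·m + (-23/60)·c = 12;  (-23/60)·m + (1669/3600)·c = -149/60.
Δ = 4·(1669/3600) − (-23/60)² = 683/400.
m = (12·(1669/3600) − (-23/60)·(-149/60))/(683/400) = 16601/6147; c = (4·(-149/60) − (-23/60)·12)/(683/400) = -6400/2049.

m = 2.701, c = -3.123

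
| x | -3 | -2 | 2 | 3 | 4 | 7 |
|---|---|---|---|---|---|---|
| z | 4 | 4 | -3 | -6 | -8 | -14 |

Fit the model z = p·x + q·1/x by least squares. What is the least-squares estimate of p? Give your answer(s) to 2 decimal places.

p = -2.01

Compute the Gram sums: Σx·x = 91, Σx·1/x = 6, Σ1/x·1/x = 5681/7056.
For Aᵀz: Σx·z = -174, Σ1/x·z = -65/6.
So AᵀA·[p, q]ᵀ = Aᵀz: [[91, 6]; [6, 5681/7056]]·[p, q]ᵀ = [-174, -65/6]ᵀ.
Determinant 91·(5681/7056) − 6² = 37565/1008.
p = ((-174)·(5681/7056) − 6·(-65/6))/(37565/1008) = -529854/262955; q = (91·(-65/6) − 6·(-174))/(37565/1008) = 58632/37565.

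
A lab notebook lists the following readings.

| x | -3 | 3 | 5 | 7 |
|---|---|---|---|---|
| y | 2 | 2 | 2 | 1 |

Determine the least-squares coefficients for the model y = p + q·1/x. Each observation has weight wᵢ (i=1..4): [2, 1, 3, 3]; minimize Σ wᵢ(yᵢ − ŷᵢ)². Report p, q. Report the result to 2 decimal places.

MᵀWM·[p, q]ᵀ = MᵀWy reads: 9·p + (73/105)·q = 15;  (73/105)·p + (1891/3675)·q = 101/105.
(Σwᵢ·1 = 9, Σwᵢ·1/x = 73/105, Σwᵢ·1/x·1/x = 1891/3675, Σwᵢ·y = 15, Σwᵢ·1/x·y = 101/105.)
Eliminating q: (1891/3675)·(row 1) − (73/105)·(row 2) gives (45728/11025)·p = (1891/3675)·15 − (73/105)·(101/105) = 77722/11025, so p = 38861/22864.
Then q = ((101/105) − (73/105)·(38861/22864))/(1891/3675) = -9765/22864.

p = 1.70, q = -0.43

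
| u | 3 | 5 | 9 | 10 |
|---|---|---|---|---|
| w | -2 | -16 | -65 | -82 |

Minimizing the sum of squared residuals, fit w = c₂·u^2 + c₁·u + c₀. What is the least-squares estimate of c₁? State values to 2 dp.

Sums needed: Σu^2·u^2 = 17267, Σu^2·u = 1881, Σu^2 = 215, Σu·u = 215, Σu = 27, Σ1 = 4.
Right-hand side: Σu^2·w = -13883, Σu·w = -1491, Σw = -165.
Row-reducing yields c₂ = -4187/4684, c₁ = 987/4684, c₀ = 12587/2342.

c₁ = 0.21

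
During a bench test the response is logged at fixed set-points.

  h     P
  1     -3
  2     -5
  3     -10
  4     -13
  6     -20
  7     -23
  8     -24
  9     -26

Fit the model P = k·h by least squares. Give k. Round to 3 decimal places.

Normal-equation sums: Σh·h = 260.
And Σh·P = -802.
Normal equations: [[260]]·[k]ᵀ = [-802]ᵀ.
Hence k = -802 / 260 ≈ -3.08462.

k = -3.085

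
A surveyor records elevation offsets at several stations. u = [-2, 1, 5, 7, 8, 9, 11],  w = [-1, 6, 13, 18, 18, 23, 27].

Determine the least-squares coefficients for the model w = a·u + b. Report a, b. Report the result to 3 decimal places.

From the data, Σu·u = 345, Σu = 39, Σ1 = 7.
Right-hand side: Σu·w = 847, Σw = 104.
Normal equations: [[345, 39]; [39, 7]]·[a, b]ᵀ = [847, 104]ᵀ.
Eliminating b: 7·(row 1) − 39·(row 2) gives 894·a = 7·847 − 39·104 = 1873, so a = 1873/894.
Then b = (104 − 39·(1873/894))/7 = 949/298.

a = 2.095, b = 3.185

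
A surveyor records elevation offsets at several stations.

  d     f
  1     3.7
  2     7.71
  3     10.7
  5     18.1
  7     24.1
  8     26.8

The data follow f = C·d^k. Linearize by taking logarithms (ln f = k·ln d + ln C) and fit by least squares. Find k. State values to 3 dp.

Let Y = ln f. Fitting Y = k·ln d + ln C by least squares:
XᵀX = [[12.3883, 7.4265]; [7.4265, 6]], rhs = [21.7109, 15.0876]ᵀ  (here Σln d = 7.4265, Σ(ln d)² = 12.3883, Σln f = 15.0876, Σln d·ln f = 21.7109).
Δ = 12.3883·6 − (7.4265)² = 19.1764; k = (21.7109·6 − 7.4265·15.0876)/19.1764 = 0.94993, ln C = (12.3883·15.0876 − 7.4265·21.7109)/19.1764 = 1.33882.

k = 0.950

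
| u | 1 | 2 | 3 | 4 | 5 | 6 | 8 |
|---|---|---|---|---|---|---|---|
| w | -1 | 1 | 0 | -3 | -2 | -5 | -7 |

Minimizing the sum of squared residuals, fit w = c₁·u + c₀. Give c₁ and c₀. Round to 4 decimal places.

c₁ = -1.0492, c₀ = 1.9180

With design matrix X, XᵀX = [[155, 29]; [29, 7]] and Xᵀw = [-107, -17]ᵀ.
Eliminating c₀: 7·(row 1) − 29·(row 2) gives 244·c₁ = 7·(-107) − 29·(-17) = -256, so c₁ = -64/61.
Then c₀ = ((-17) − 29·(-64/61))/7 = 117/61.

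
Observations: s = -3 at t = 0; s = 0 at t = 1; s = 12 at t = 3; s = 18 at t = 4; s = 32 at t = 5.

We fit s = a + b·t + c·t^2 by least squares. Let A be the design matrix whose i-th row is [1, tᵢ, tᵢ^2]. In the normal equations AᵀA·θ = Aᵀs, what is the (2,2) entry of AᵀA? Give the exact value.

Row 2 ↔ basis t, column 2 ↔ basis t, so (AᵀA)_{2,2} = Σᵢ (t)·(t) = (0)·(0) + (1)·(1) + (3)·(3) + (4)·(4) + (5)·(5) = 51.

51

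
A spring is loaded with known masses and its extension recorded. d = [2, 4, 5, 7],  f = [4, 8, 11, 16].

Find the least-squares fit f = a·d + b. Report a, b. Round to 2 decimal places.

a = 2.42, b = -1.15

Normal-equation sums: Σd·d = 94, Σd = 18, Σ1 = 4.
Moment sums: Σd·f = 207, Σf = 39.
So MᵀM·[a, b]ᵀ = Mᵀf: [[94, 18]; [18, 4]]·[a, b]ᵀ = [207, 39]ᵀ.
Δ = 94·4 − 18² = 52.
a = (207·4 − 18·39)/52 = 63/26; b = (94·39 − 18·207)/52 = -15/13.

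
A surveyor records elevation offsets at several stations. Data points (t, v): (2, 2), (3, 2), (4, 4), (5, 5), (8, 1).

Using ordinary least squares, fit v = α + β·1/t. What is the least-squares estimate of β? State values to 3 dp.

β = -1.837

Setting ∂/∂α … = 0 gives: 5·α + (169/120)·β = 14;  (169/120)·α + (6901/14400)·β = 91/24.
Eliminating β: (6901/14400)·(row 1) − (169/120)·(row 2) gives (743/1800)·α = (6901/14400)·14 − (169/120)·(91/24) = 2191/1600, so α = 19719/5944.
Then β = ((91/24) − (169/120)·(19719/5944))/(6901/14400) = -1365/743.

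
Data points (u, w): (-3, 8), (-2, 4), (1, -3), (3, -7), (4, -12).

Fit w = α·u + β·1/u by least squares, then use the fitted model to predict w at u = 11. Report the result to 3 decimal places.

From the data, Σu·u = 39, Σu·1/u = 5, Σ1/u·1/u = 221/144.
Moment sums: Σu·w = -104, Σ1/u·w = -13.
Eliminating β: (221/144)·(row 1) − 5·(row 2) gives (1673/48)·α = (221/144)·(-104) − 5·(-13) = -1703/18, so α = -13624/5019.
Then β = ((-13) − 5·(-13624/5019))/(221/144) = 624/1673.
At u = 11: ŵ = (-13624/5019)·(11) + (624/1673)·(1/11) = -1646632/55209.

ŵ = -29.825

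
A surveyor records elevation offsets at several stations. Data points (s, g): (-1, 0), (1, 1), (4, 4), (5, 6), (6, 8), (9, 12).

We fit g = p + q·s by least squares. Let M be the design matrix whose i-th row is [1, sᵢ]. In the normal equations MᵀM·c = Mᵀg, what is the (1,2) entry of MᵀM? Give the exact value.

Row 1 ↔ basis 1, column 2 ↔ basis s, so (MᵀM)_{1,2} = Σᵢ s = (1)·(-1) + (1)·(1) + (1)·(4) + (1)·(5) + (1)·(6) + (1)·(9) = 24.

24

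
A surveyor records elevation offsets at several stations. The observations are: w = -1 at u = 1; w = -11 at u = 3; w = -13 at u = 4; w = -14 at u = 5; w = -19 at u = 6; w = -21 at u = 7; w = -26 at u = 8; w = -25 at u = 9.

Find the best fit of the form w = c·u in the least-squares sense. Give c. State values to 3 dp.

c = -3.025

Normal-equation sums: Σu·u = 281.
Moment sums: Σu·w = -850.
Normal equations: [[281]]·[c]ᵀ = [-850]ᵀ.
c = (-850)/281 = -3.02491.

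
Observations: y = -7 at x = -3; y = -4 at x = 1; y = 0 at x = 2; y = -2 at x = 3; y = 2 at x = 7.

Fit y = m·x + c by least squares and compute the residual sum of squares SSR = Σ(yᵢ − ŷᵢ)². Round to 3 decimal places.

The normal equations are: 72·m + 10·c = 25;  10·m + 5·c = -11.
(Σx·x = 72, Σx = 10, Σ1 = 5, Σx·y = 25, Σy = -11.)
det = 72·5 − 10² = 260.
m = (25·5 − 10·(-11))/260 = 47/52; c = (72·(-11) − 10·25)/260 = -521/130.
Residuals: -73/260, -233/260, 11/5, -183/260, -83/260; SSR = 1643/260.

SSR = 6.319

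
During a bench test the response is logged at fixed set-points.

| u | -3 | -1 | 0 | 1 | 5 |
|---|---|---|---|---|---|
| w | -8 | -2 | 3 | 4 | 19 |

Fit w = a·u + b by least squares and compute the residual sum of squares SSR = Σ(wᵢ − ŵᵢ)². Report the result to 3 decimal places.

SSR = 3.199

From the data, Σu·u = 36, Σu = 2, Σ1 = 5.
Moment sums: Σu·w = 125, Σw = 16.
AᵀA·[a, b]ᵀ = Aᵀw becomes [[36, 2]; [2, 5]]·[a, b]ᵀ = [125, 16]ᵀ.
Δ = 36·5 − 2² = 176.
a = (125·5 − 2·16)/176 = 593/176; b = (36·16 − 2·125)/176 = 163/88.
Residuals: 45/176, -85/176, 101/88, -215/176, 53/176; SSR = 563/176.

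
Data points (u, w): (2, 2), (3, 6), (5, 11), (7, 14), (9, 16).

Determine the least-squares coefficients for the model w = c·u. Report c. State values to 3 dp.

From the data, Σu·u = 168.
And Σu·w = 319.
Hence c = 319 / 168 ≈ 1.89881.

c = 1.899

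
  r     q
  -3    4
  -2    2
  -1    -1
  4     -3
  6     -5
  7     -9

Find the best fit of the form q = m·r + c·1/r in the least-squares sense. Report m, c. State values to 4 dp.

m = -1.1362, c = 1.7765

Entries of MᵀM: Σr·r = 115, Σr·1/r = 6, Σ1/r·1/r = 10385/7056.
For Mᵀq: Σr·q = -120, Σ1/r·q = -353/84.
MᵀM·[m, c]ᵀ = Mᵀq becomes [[115, 6]; [6, 10385/7056]]·[m, c]ᵀ = [-120, -353/84]ᵀ.
det = 115·(10385/7056) − 6² = 940259/7056.
m = ((-120)·(10385/7056) − 6·(-353/84))/(940259/7056) = -1068288/940259; c = (115·(-353/84) − 6·(-120))/(940259/7056) = 1670340/940259.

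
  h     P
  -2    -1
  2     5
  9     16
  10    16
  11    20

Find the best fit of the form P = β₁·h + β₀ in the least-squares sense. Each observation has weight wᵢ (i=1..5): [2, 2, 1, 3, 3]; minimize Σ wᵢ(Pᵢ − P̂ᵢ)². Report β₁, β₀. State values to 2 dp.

The normal equations are: 760·β₁ + 72·β₀ = 1308;  72·β₁ + 11·β₀ = 132.
(Σwᵢ·h·h = 760, Σwᵢ·h = 72, Σwᵢ·1 = 11, Σwᵢ·h·P = 1308, Σwᵢ·P = 132.)
Δ = 760·11 − 72² = 3176.
β₁ = (1308·11 − 72·132)/3176 = 1221/794; β₀ = (760·132 − 72·1308)/3176 = 768/397.

β₁ = 1.54, β₀ = 1.93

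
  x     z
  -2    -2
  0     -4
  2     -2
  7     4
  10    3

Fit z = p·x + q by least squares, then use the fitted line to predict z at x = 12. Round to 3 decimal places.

The normal system MᵀM·[p, q]ᵀ = Mᵀz is [[157, 17]; [17, 5]]·[p, q]ᵀ = [58, -1]ᵀ.
Eliminating q: 5·(row 1) − 17·(row 2) gives 496·p = 5·58 − 17·(-1) = 307, so p = 307/496.
Then q = ((-1) − 17·(307/496))/5 = -1143/496.
At x = 12: ẑ = (307/496)·(12) + (-1143/496)·(1) = 2541/496.

ẑ = 5.123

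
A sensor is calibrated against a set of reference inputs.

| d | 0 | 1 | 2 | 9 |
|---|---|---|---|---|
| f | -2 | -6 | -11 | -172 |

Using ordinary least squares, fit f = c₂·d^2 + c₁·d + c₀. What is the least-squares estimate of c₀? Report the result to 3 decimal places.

Compute the Gram sums: Σd^2·d^2 = 6578, Σd^2·d = 738, Σd^2 = 86, Σd·d = 86, Σd = 12, Σ1 = 4.
Moment sums: Σd^2·f = -13982, Σd·f = -1576, Σf = -191.
MᵀM·[c₂, c₁, c₀]ᵀ = Mᵀf becomes [[6578, 738, 86]; [738, 86, 12]; [86, 12, 4]]·[c₂, c₁, c₀]ᵀ = [-13982, -1576, -191]ᵀ.
Row-reducing yields c₂ = -2467/1210, c₁ = -2947/6050, c₀ = -7422/3025.

c₀ = -2.454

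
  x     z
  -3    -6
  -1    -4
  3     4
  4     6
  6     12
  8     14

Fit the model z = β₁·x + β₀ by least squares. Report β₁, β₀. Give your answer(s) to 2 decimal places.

β₁ = 1.94, β₀ = -1.16

Sums needed: Σx·x = 135, Σx = 17, Σ1 = 6.
For Mᵀz: Σx·z = 242, Σz = 26.
Eliminating β₀: 6·(row 1) − 17·(row 2) gives 521·β₁ = 6·242 − 17·26 = 1010, so β₁ = 1010/521.
Then β₀ = (26 − 17·(1010/521))/6 = -604/521.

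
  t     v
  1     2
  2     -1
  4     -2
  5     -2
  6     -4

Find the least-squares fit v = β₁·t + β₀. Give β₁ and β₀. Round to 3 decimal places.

Entries of XᵀX: Σt·t = 82, Σt = 18, Σ1 = 5.
Right-hand side: Σt·v = -42, Σv = -7.
XᵀX·[β₁, β₀]ᵀ = Xᵀv becomes [[82, 18]; [18, 5]]·[β₁, β₀]ᵀ = [-42, -7]ᵀ.
Δ = 82·5 − 18² = 86.
β₁ = ((-42)·5 − 18·(-7))/86 = -42/43; β₀ = (82·(-7) − 18·(-42))/86 = 91/43.

β₁ = -0.977, β₀ = 2.116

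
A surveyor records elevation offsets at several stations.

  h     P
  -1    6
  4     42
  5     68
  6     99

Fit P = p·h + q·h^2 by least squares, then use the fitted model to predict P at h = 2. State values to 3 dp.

Compute the Gram sums: Σh·h = 78, Σh·h^2 = 404, Σh^2·h^2 = 2178.
Moment sums: Σh·P = 1096, Σh^2·P = 5942.
Δ = 78·2178 − 404² = 6668.
p = (1096·2178 − 404·5942)/6668 = -3370/1667; q = (78·5942 − 404·1096)/6668 = 5173/1667.
At h = 2: P̂ = (-3370/1667)·(2) + (5173/1667)·(4) = 13952/1667.

P̂ = 8.370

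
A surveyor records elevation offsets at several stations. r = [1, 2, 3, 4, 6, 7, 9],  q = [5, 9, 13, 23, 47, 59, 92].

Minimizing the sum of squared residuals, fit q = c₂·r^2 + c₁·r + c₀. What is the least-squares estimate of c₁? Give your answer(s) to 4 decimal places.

Sums needed: Σr^2·r^2 = 10612, Σr^2·r = 1388, Σr^2 = 196, Σr·r = 196, Σr = 32, Σ1 = 7.
Moment sums: Σr^2·q = 12561, Σr·q = 1677, Σq = 248.
Normal equations: [[10612, 1388, 196]; [1388, 196, 32]; [196, 32, 7]]·[c₂, c₁, c₀]ᵀ = [12561, 1677, 248]ᵀ.
Row-reducing yields c₂ = 3485/3696, c₁ = 281/176, c₀ = 1597/924.

c₁ = 1.5966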